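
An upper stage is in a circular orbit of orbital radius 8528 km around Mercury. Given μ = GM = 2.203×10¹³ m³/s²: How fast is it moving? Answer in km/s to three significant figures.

r = 8528 km = 8.528×10⁶ m.
For a circular orbit v = √(μ/r) = √(2.203×10¹³ / 8.528×10⁶) = √(2.583×10⁶) = 1607 m/s.
That is 1.607 km/s.

v ≈ 1.61 km/s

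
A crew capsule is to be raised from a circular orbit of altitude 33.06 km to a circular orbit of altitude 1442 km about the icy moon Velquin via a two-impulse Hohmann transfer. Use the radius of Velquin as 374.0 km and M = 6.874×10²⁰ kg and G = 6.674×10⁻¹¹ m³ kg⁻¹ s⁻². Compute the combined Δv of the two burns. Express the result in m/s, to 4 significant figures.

Δv_total ≈ 156.2 m/s

μ = GM = 6.674×10⁻¹¹ × 6.874×10²⁰ = 4.588×10¹⁰ m³/s².
r₁ = 374.0 + 33.06 = 407.06 km = 4.0706×10⁵ m.
r₂ = 374.0 + 1442 = 1816.0 km = 1.8160×10⁶ m.
Transfer ellipse a_t = (r₁ + r₂)/2 = 1.112×10⁶ m.
At r₁: circular v_c1 = √(μ/r₁) = 335.7 m/s; transfer-periapsis v_p = √[μ(2/r₁ − 1/a_t)] = 429.1 m/s.
Δv₁ = v_p − v_c1 = 93.39 m/s.
At r₂: circular v_c2 = √(μ/r₂) = 158.9 m/s; transfer-apoapsis v_a = √[μ(2/r₂ − 1/a_t)] = 96.19 m/s.
Δv₂ = v_c2 − v_a = 62.76 m/s.
Total Δv = Δv₁ + Δv₂ = 156.2 m/s.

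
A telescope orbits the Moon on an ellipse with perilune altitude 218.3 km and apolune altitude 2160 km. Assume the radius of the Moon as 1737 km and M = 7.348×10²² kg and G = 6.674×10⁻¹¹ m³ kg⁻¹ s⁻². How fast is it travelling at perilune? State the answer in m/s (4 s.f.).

v ≈ 1828 m/s

μ = GM = 6.674×10⁻¹¹ × 7.348×10²² = 4.904×10¹² m³/s².
r_p = 1737 + 218.3 = 1955.3 km = 1.9553×10⁶ m.
r_a = 1737 + 2160 = 3897.0 km = 3.8970×10⁶ m.
Semi-major axis a = (r_p + r_a)/2 = 2926.2 km = 2.926×10⁶ m.
Vis-viva: v² = μ(2/r − 1/a) = 4.904×10¹² × (1.023×10⁻⁶ − 3.417×10⁻⁷) = 3.340×10⁶ m²/s².
v = 1828 m/s.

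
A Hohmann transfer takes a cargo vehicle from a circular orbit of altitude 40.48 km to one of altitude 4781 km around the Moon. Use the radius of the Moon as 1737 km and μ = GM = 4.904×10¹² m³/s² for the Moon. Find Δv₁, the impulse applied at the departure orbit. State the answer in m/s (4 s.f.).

Δv ≈ 421.2 m/s

r₁ = 1737 + 40.48 = 1777.5 km = 1.7775×10⁶ m.
r₂ = 1737 + 4781 = 6518.0 km = 6.5180×10⁶ m.
Transfer ellipse a_t = (r₁ + r₂)/2 = 4.148×10⁶ m.
At r₁: circular v_c1 = √(μ/r₁) = 1661 m/s; transfer-perilune v_p = √[μ(2/r₁ − 1/a_t)] = 2082 m/s.
Δv₁ = v_p − v_c1 = 421.2 m/s.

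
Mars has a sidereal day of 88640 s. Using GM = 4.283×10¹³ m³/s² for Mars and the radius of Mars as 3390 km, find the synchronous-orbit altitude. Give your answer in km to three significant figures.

h_sync ≈ 17000 km

A synchronous orbit has period T, so by Kepler's third law a = (μT²/4π²)^(1/3).
μT²/4π² = 4.283×10¹³ × (8.864×10⁴)² / 39.48 = 8.524×10²¹ m³.
a = 2.043×10⁷ m = 20428 km.
Altitude h = a − R = 20428 − 3390 = 17038 km.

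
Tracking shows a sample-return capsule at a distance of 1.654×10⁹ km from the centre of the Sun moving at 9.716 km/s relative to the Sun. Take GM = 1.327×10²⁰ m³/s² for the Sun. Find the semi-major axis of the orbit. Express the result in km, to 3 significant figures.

r = 1.654×10¹² m.
Vis-viva rearranged: 1/a = 2/r − v²/μ = 1.209×10⁻¹² − 7.114×10⁻¹³ = 4.978×10⁻¹³ m⁻¹.
a = 2.009×10¹² m = 2.0088×10⁹ km.

a ≈ 2.01×10⁹ km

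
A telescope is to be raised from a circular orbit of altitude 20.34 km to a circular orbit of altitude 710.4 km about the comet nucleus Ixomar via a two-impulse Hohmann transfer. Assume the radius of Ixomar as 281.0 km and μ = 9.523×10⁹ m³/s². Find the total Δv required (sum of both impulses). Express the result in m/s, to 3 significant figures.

Δv_total ≈ 73.5 m/s

r₁ = 281.0 + 20.34 = 301.34 km = 3.0134×10⁵ m.
r₂ = 281.0 + 710.4 = 991.40 km = 9.9140×10⁵ m.
Transfer ellipse a_t = (r₁ + r₂)/2 = 6.464×10⁵ m.
At r₁: circular v_c1 = √(μ/r₁) = 177.8 m/s; transfer-periapsis v_p = √[μ(2/r₁ − 1/a_t)] = 220.2 m/s.
Δv₁ = v_p − v_c1 = 42.39 m/s.
At r₂: circular v_c2 = √(μ/r₂) = 98.01 m/s; transfer-apoapsis v_a = √[μ(2/r₂ − 1/a_t)] = 66.92 m/s.
Δv₂ = v_c2 − v_a = 31.09 m/s.
Total Δv = Δv₁ + Δv₂ = 73.48 m/s.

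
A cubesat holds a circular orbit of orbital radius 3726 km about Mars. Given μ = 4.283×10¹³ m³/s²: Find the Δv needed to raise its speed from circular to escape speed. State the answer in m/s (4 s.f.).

r = 3726 km = 3.726×10⁶ m.
Circular speed v_c = √(μ/r) = 3390 m/s.
Escape speed v_esc = √(2μ/r) = √2 × v_c = 4795 m/s.
Δv = v_esc − v_c = 1404 m/s.

Δv ≈ 1404 m/s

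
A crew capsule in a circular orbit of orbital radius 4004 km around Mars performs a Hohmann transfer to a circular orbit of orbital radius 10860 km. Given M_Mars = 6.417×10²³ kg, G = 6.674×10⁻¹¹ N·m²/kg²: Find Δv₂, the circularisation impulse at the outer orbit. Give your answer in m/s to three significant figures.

Δv ≈ 528 m/s

μ = GM = 6.674×10⁻¹¹ × 6.417×10²³ = 4.283×10¹³ m³/s².
r₁ = 4004 km = 4.004×10⁶ m.
r₂ = 10860 km = 1.086×10⁷ m.
Transfer ellipse a_t = (r₁ + r₂)/2 = 7.432×10⁶ m.
At r₁: circular v_c1 = √(μ/r₁) = 3270 m/s; transfer-periapsis v_p = √[μ(2/r₁ − 1/a_t)] = 3953 m/s.
At r₂: circular v_c2 = √(μ/r₂) = 1986 m/s; transfer-apoapsis v_a = √[μ(2/r₂ − 1/a_t)] = 1458 m/s.
Δv₂ = v_c2 − v_a = 528.2 m/s.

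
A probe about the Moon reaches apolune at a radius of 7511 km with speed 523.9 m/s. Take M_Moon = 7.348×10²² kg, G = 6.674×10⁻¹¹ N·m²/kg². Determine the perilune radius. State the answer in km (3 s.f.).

μ = GM = 6.674×10⁻¹¹ × 7.348×10²² = 4.904×10¹² m³/s².
r_a = 7.511×10⁶ m.
Specific energy ε = v²/2 − μ/r = -5.157×10⁵ J/kg, so a = −μ/(2ε) = 4.755×10⁶ m.
The apsides satisfy r_p + r_a = 2a, so the perilune radius is 2a − r_a = 1.999×10⁶ m = 1998.9 km.

perilune radius ≈ 2000 km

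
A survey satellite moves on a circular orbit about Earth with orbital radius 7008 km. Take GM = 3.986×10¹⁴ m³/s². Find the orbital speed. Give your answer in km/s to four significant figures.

v ≈ 7.542 km/s

r = 7008 km = 7.008×10⁶ m.
For a circular orbit v = √(μ/r) = √(3.986×10¹⁴ / 7.008×10⁶) = √(5.688×10⁷) = 7542 m/s.
That is 7.542 km/s.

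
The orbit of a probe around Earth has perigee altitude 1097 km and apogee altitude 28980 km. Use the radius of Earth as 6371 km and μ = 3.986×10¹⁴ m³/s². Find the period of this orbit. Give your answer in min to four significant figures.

T ≈ 519.6 min

r_p = 6371 + 1097 = 7468.0 km = 7.4680×10⁶ m.
r_a = 6371 + 28980 = 35351 km = 3.5351×10⁷ m.
Semi-major axis a = (r_p + r_a)/2 = (7468.0 + 35351)/2 = 21410 km = 2.141×10⁷ m.
By Kepler's third law T = 2π√(a³/μ) = 2π × 4.962×10³ = 3.118×10⁴ s.
= 519.6 min.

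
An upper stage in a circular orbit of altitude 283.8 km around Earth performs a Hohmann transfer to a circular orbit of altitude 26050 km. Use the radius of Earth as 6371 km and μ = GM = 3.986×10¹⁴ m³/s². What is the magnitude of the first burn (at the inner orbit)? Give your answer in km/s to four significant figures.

r₁ = 6371 + 283.8 = 6654.8 km = 6.6548×10⁶ m.
r₂ = 6371 + 26050 = 32421 km = 3.2421×10⁷ m.
Transfer ellipse a_t = (r₁ + r₂)/2 = 1.954×10⁷ m.
At r₁: circular v_c1 = √(μ/r₁) = 7739 m/s; transfer-perigee v_p = √[μ(2/r₁ − 1/a_t)] = 9970 m/s.
Δv₁ = v_p − v_c1 = 2230 m/s.
= 2.230 km/s.

Δv ≈ 2.230 km/s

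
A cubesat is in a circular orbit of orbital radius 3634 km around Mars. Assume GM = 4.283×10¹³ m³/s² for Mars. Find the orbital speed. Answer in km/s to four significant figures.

r = 3634 km = 3.634×10⁶ m.
For a circular orbit v = √(μ/r) = √(4.283×10¹³ / 3.634×10⁶) = √(1.179×10⁷) = 3433 m/s.
That is 3.433 km/s.

v ≈ 3.433 km/s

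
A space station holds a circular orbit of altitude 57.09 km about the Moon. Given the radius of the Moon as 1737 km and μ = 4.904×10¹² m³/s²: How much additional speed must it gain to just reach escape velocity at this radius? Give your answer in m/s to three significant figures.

Δv ≈ 685 m/s

r = 1737 + 57.09 = 1794.1 km = 1.7941×10⁶ m.
Circular speed v_c = √(μ/r) = 1653 m/s.
Escape speed v_esc = √(2μ/r) = √2 × v_c = 2338 m/s.
Δv = v_esc − v_c = 684.8 m/s.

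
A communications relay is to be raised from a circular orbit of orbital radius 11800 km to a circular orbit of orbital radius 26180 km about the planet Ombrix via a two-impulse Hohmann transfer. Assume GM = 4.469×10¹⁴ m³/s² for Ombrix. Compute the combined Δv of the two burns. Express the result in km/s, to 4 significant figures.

r₁ = 11800 km = 1.180×10⁷ m.
r₂ = 26180 km = 2.618×10⁷ m.
Transfer ellipse a_t = (r₁ + r₂)/2 = 1.899×10⁷ m.
At r₁: circular v_c1 = √(μ/r₁) = 6154 m/s; transfer-periapsis v_p = √[μ(2/r₁ − 1/a_t)] = 7226 m/s.
Δv₁ = v_p − v_c1 = 1072 m/s.
At r₂: circular v_c2 = √(μ/r₂) = 4132 m/s; transfer-apoapsis v_a = √[μ(2/r₂ − 1/a_t)] = 3257 m/s.
Δv₂ = v_c2 − v_a = 874.8 m/s.
Total Δv = Δv₁ + Δv₂ = 1946 m/s = 1.946 km/s.

Δv_total ≈ 1.946 km/s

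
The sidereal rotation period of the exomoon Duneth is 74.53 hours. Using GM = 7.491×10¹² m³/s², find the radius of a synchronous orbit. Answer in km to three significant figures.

T = 74.53 hours = 2.683×10⁵ s.
A synchronous orbit has period T, so by Kepler's third law a = (μT²/4π²)^(1/3).
μT²/4π² = 7.491×10¹² × (2.683×10⁵)² / 39.48 = 1.366×10²² m³.
a = 2.390×10⁷ m = 23905 km.

r_sync ≈ 23900 km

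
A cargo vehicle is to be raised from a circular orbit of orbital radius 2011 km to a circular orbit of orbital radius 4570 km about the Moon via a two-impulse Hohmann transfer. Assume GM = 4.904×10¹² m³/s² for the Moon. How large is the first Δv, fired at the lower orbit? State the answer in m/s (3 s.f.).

r₁ = 2011 km = 2.011×10⁶ m.
r₂ = 4570 km = 4.570×10⁶ m.
Transfer ellipse a_t = (r₁ + r₂)/2 = 3.290×10⁶ m.
At r₁: circular v_c1 = √(μ/r₁) = 1562 m/s; transfer-perilune v_p = √[μ(2/r₁ − 1/a_t)] = 1840 m/s.
Δv₁ = v_p − v_c1 = 278.7 m/s.

Δv ≈ 279 m/s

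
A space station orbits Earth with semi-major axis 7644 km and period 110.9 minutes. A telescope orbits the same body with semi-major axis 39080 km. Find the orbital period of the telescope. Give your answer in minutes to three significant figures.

Kepler's third law: T² ∝ a³, so T₂ = T₁ (a₂/a₁)^(3/2).
a₂/a₁ = 5.113, (a₂/a₁)^(3/2) = 11.56.
T₂ = 110.9 × 11.56 = 1282 minutes.

T₂ ≈ 1280 minutes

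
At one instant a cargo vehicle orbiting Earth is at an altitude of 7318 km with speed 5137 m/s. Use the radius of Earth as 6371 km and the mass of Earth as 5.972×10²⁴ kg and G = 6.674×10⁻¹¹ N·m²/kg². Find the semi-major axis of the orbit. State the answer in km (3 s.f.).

μ = GM = 6.674×10⁻¹¹ × 5.972×10²⁴ = 3.986×10¹⁴ m³/s².
r = 6371 + 7318 = 13689 km = 1.369×10⁷ m.
Vis-viva rearranged: 1/a = 2/r − v²/μ = 1.461×10⁻⁷ − 6.621×10⁻⁸ = 7.989×10⁻⁸ m⁻¹.
a = 1.252×10⁷ m = 12517 km.

a ≈ 12500 km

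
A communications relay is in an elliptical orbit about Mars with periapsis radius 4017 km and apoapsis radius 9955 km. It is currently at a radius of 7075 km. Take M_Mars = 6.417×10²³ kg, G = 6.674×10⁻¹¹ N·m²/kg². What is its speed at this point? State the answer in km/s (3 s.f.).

μ = GM = 6.674×10⁻¹¹ × 6.417×10²³ = 4.283×10¹³ m³/s².
Semi-major axis a = (r_p + r_a)/2 = 6986.0 km = 6.986×10⁶ m.
Vis-viva: v² = μ(2/r − 1/a) = 4.283×10¹³ × (2.827×10⁻⁷ − 1.431×10⁻⁷) = 5.976×10⁶ m²/s².
v = 2445 m/s = 2.445 km/s.

v ≈ 2.44 km/s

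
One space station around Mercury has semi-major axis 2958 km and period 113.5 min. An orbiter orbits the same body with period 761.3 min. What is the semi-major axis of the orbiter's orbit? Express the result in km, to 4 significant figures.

Kepler's third law: a³ ∝ T², so a₂ = a₁ (T₂/T₁)^(2/3).
T₂/T₁ = 6.707, (T₂/T₁)^(2/3) = 3.557.
a₂ = 2958 × 3.557 = 10520 km.

a₂ ≈ 10520 km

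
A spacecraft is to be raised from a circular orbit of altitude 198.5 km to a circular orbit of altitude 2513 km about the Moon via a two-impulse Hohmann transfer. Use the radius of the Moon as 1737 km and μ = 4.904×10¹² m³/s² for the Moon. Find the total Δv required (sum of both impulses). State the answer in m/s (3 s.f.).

r₁ = 1737 + 198.5 = 1935.5 km = 1.9355×10⁶ m.
r₂ = 1737 + 2513 = 4250.0 km = 4.2500×10⁶ m.
Transfer ellipse a_t = (r₁ + r₂)/2 = 3.093×10⁶ m.
At r₁: circular v_c1 = √(μ/r₁) = 1592 m/s; transfer-perilune v_p = √[μ(2/r₁ − 1/a_t)] = 1866 m/s.
Δv₁ = v_p − v_c1 = 274.2 m/s.
At r₂: circular v_c2 = √(μ/r₂) = 1074 m/s; transfer-apolune v_a = √[μ(2/r₂ − 1/a_t)] = 849.8 m/s.
Δv₂ = v_c2 − v_a = 224.4 m/s.
Total Δv = Δv₁ + Δv₂ = 498.6 m/s.

Δv_total ≈ 499 m/s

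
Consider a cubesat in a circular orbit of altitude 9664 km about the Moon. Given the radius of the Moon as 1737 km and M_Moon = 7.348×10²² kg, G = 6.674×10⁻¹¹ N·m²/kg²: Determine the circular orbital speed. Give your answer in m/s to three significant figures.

v ≈ 656 m/s

μ = GM = 6.674×10⁻¹¹ × 7.348×10²² = 4.904×10¹² m³/s².
r = 1737 + 9664 = 11401 km = 1.1401×10⁷ m.
For a circular orbit v = √(μ/r) = √(4.904×10¹² / 1.140×10⁷) = √(4.301×10⁵) = 655.9 m/s.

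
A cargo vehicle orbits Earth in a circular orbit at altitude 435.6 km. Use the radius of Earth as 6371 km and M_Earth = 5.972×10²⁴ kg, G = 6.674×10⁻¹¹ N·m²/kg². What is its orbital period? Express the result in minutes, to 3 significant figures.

μ = GM = 6.674×10⁻¹¹ × 5.972×10²⁴ = 3.986×10¹⁴ m³/s².
r = 6371 + 435.6 = 6806.6 km = 6.8066×10⁶ m.
Kepler's third law: T = 2π√(r³/μ) = 2π√((6.807×10⁶)³ / 3.986×10¹⁴).
r³/μ = 7.912×10⁵ s², so T = 2π × 8.895×10² = 5.589×10³ s.
Converting: 5.589×10³ s ÷ 60.00 = 93.15 minutes.

T ≈ 93.1 minutes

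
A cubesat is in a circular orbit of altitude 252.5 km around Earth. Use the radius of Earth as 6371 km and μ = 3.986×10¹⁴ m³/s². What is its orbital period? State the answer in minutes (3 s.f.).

T ≈ 89.4 minutes

r = 6371 + 252.5 = 6623.5 km = 6.6235×10⁶ m.
Kepler's third law: T = 2π√(r³/μ) = 2π√((6.624×10⁶)³ / 3.986×10¹⁴).
r³/μ = 7.290×10⁵ s², so T = 2π × 8.538×10² = 5.365×10³ s.
Converting: 5.365×10³ s ÷ 60.00 = 89.41 minutes.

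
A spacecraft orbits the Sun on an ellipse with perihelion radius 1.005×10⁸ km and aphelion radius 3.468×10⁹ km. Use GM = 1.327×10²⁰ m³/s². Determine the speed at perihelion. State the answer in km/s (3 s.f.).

Semi-major axis a = (r_p + r_a)/2 = 1.7842×10⁹ km = 1.784×10¹² m.
Vis-viva: v² = μ(2/r − 1/a) = 1.327×10²⁰ × (1.990×10⁻¹¹ − 5.605×10⁻¹³) = 2.566×10⁹ m²/s².
v = 50660 m/s = 50.66 km/s.

v ≈ 50.7 km/s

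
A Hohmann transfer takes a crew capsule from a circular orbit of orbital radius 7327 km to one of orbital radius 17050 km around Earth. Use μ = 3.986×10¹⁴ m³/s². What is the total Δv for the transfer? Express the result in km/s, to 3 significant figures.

Δv_total ≈ 2.43 km/s

r₁ = 7327 km = 7.327×10⁶ m.
r₂ = 17050 km = 1.705×10⁷ m.
Transfer ellipse a_t = (r₁ + r₂)/2 = 1.219×10⁷ m.
At r₁: circular v_c1 = √(μ/r₁) = 7376 m/s; transfer-perigee v_p = √[μ(2/r₁ − 1/a_t)] = 8724 m/s.
Δv₁ = v_p − v_c1 = 1348 m/s.
At r₂: circular v_c2 = √(μ/r₂) = 4835 m/s; transfer-apogee v_a = √[μ(2/r₂ − 1/a_t)] = 3749 m/s.
Δv₂ = v_c2 − v_a = 1086 m/s.
Total Δv = Δv₁ + Δv₂ = 2434 m/s = 2.434 km/s.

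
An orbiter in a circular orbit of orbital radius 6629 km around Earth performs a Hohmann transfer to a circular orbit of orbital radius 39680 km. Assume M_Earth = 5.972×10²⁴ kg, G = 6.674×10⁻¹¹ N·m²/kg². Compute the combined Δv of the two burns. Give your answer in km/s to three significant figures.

μ = GM = 6.674×10⁻¹¹ × 5.972×10²⁴ = 3.986×10¹⁴ m³/s².
r₁ = 6629 km = 6.629×10⁶ m.
r₂ = 39680 km = 3.968×10⁷ m.
Transfer ellipse a_t = (r₁ + r₂)/2 = 2.315×10⁷ m.
At r₁: circular v_c1 = √(μ/r₁) = 7754 m/s; transfer-perigee v_p = √[μ(2/r₁ − 1/a_t)] = 10150 m/s.
Δv₁ = v_p − v_c1 = 2397 m/s.
At r₂: circular v_c2 = √(μ/r₂) = 3169 m/s; transfer-apogee v_a = √[μ(2/r₂ − 1/a_t)] = 1696 m/s.
Δv₂ = v_c2 − v_a = 1474 m/s.
Total Δv = Δv₁ + Δv₂ = 3870 m/s = 3.870 km/s.

Δv_total ≈ 3.87 km/s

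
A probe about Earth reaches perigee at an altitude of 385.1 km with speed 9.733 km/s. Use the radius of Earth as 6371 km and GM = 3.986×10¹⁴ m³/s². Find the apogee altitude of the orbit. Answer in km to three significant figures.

apogee altitude ≈ 21100 km

r_p = 6371 + 385.1 = 6756.1 km = 6.756×10⁶ m.
Specific energy ε = v²/2 − μ/r = -1.163×10⁷ J/kg, so a = −μ/(2ε) = 1.713×10⁷ m.
The apsides satisfy r_p + r_a = 2a, so the apogee radius is 2a − r_p = 2.751×10⁷ m = 27509 km.
Apogee altitude = 27509 − 6371 = 21138 km.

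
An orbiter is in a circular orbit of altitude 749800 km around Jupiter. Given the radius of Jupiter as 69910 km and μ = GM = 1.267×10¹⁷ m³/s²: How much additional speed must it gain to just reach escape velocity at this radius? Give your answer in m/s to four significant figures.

r = 69910 + 749800 = 819710 km = 8.1971×10⁸ m.
Circular speed v_c = √(μ/r) = 12430 m/s.
Escape speed v_esc = √(2μ/r) = √2 × v_c = 17580 m/s.
Δv = v_esc − v_c = 5150 m/s.

Δv ≈ 5150 m/s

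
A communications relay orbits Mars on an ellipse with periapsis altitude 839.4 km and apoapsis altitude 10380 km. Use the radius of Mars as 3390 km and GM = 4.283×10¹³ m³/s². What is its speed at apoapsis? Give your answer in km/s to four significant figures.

v ≈ 1.209 km/s

r_p = 3390 + 839.4 = 4229.4 km = 4.2294×10⁶ m.
r_a = 3390 + 10380 = 13770 km = 1.3770×10⁷ m.
Semi-major axis a = (r_p + r_a)/2 = 8999.7 km = 9.000×10⁶ m.
Vis-viva: v² = μ(2/r − 1/a) = 4.283×10¹³ × (1.452×10⁻⁷ − 1.111×10⁻⁷) = 1.462×10⁶ m²/s².
v = 1209 m/s = 1.209 km/s.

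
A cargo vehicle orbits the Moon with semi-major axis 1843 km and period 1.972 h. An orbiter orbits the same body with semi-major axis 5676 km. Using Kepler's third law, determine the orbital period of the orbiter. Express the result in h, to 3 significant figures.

Kepler's third law: T² ∝ a³, so T₂ = T₁ (a₂/a₁)^(3/2).
a₂/a₁ = 3.080, (a₂/a₁)^(3/2) = 5.405.
T₂ = 1.972 × 5.405 = 10.66 h.

T₂ ≈ 10.7 h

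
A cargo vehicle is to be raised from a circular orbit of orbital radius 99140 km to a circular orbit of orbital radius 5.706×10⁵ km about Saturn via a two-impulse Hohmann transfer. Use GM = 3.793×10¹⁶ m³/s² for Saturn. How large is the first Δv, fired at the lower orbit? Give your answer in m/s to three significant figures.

Δv ≈ 5970 m/s

r₁ = 99140 km = 9.914×10⁷ m.
r₂ = 5.706×10⁵ km = 5.706×10⁸ m.
Transfer ellipse a_t = (r₁ + r₂)/2 = 3.349×10⁸ m.
At r₁: circular v_c1 = √(μ/r₁) = 19560 m/s; transfer-perikrone v_p = √[μ(2/r₁ − 1/a_t)] = 25530 m/s.
Δv₁ = v_p − v_c1 = 5973 m/s.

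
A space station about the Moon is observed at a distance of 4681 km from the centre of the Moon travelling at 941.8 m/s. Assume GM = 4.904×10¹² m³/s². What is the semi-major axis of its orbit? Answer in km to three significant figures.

a ≈ 4060 km

r = 4.681×10⁶ m.
Vis-viva rearranged: 1/a = 2/r − v²/μ = 4.273×10⁻⁷ − 1.809×10⁻⁷ = 2.464×10⁻⁷ m⁻¹.
a = 4.059×10⁶ m = 4058.6 km.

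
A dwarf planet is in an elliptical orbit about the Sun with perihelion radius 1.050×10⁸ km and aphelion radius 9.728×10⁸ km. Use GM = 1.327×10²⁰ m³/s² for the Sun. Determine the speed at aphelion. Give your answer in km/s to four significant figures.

v ≈ 5.155 km/s

Semi-major axis a = (r_p + r_a)/2 = 5.3890×10⁸ km = 5.389×10¹¹ m.
Vis-viva: v² = μ(2/r − 1/a) = 1.327×10²⁰ × (2.056×10⁻¹² − 1.856×10⁻¹²) = 2.658×10⁷ m²/s².
v = 5155 m/s = 5.155 km/s.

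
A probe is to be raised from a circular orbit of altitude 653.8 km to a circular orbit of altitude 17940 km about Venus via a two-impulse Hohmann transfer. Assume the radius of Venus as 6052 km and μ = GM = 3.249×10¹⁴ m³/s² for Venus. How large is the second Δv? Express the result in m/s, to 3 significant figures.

r₁ = 6052 + 653.8 = 6705.8 km = 6.7058×10⁶ m.
r₂ = 6052 + 17940 = 23992 km = 2.3992×10⁷ m.
Transfer ellipse a_t = (r₁ + r₂)/2 = 1.535×10⁷ m.
At r₁: circular v_c1 = √(μ/r₁) = 6961 m/s; transfer-periapsis v_p = √[μ(2/r₁ − 1/a_t)] = 8703 m/s.
At r₂: circular v_c2 = √(μ/r₂) = 3680 m/s; transfer-apoapsis v_a = √[μ(2/r₂ − 1/a_t)] = 2432 m/s.
Δv₂ = v_c2 − v_a = 1248 m/s.

Δv ≈ 1250 m/s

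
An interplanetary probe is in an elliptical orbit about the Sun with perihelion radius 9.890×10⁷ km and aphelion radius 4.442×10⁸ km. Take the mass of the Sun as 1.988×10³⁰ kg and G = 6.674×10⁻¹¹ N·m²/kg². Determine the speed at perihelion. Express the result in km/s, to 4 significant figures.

μ = GM = 6.674×10⁻¹¹ × 1.988×10³⁰ = 1.327×10²⁰ m³/s².
Semi-major axis a = (r_p + r_a)/2 = 2.7155×10⁸ km = 2.716×10¹¹ m.
Vis-viva: v² = μ(2/r − 1/a) = 1.327×10²⁰ × (2.022×10⁻¹¹ − 3.683×10⁻¹²) = 2.194×10⁹ m²/s².
v = 46850 m/s = 46.85 km/s.

v ≈ 46.85 km/s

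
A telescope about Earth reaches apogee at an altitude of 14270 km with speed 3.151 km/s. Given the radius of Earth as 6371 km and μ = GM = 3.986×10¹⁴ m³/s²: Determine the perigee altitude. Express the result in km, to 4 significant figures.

perigee altitude ≈ 771.4 km

r_a = 6371 + 14270 = 20641 km = 2.064×10⁷ m.
Specific energy ε = v²/2 − μ/r = -1.435×10⁷ J/kg, so a = −μ/(2ε) = 1.389×10⁷ m.
The apsides satisfy r_p + r_a = 2a, so the perigee radius is 2a − r_a = 7.142×10⁶ m = 7142.4 km.
Perigee altitude = 7142.4 − 6371 = 771.43 km.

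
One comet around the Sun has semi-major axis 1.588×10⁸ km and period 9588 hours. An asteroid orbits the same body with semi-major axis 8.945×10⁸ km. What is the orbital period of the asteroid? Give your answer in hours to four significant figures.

T₂ ≈ 1.282×10⁵ hours

Kepler's third law: T² ∝ a³, so T₂ = T₁ (a₂/a₁)^(3/2).
a₂/a₁ = 5.633, (a₂/a₁)^(3/2) = 13.37.
T₂ = 9588 × 13.37 = 1.282×10⁵ hours.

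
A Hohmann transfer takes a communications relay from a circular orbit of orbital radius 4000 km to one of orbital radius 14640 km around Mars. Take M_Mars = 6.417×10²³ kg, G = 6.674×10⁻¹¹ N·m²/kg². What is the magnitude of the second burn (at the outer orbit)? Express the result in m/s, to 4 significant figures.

Δv ≈ 589.9 m/s

μ = GM = 6.674×10⁻¹¹ × 6.417×10²³ = 4.283×10¹³ m³/s².
r₁ = 4000 km = 4.000×10⁶ m.
r₂ = 14640 km = 1.464×10⁷ m.
Transfer ellipse a_t = (r₁ + r₂)/2 = 9.320×10⁶ m.
At r₁: circular v_c1 = √(μ/r₁) = 3272 m/s; transfer-periapsis v_p = √[μ(2/r₁ − 1/a_t)] = 4101 m/s.
At r₂: circular v_c2 = √(μ/r₂) = 1710 m/s; transfer-apoapsis v_a = √[μ(2/r₂ − 1/a_t)] = 1120 m/s.
Δv₂ = v_c2 − v_a = 589.9 m/s.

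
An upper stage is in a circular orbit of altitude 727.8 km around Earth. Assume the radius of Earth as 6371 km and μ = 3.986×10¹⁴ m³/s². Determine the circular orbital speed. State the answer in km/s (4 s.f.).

r = 6371 + 727.8 = 7098.8 km = 7.0988×10⁶ m.
For a circular orbit v = √(μ/r) = √(3.986×10¹⁴ / 7.099×10⁶) = √(5.615×10⁷) = 7493 m/s.
That is 7.493 km/s.

v ≈ 7.493 km/s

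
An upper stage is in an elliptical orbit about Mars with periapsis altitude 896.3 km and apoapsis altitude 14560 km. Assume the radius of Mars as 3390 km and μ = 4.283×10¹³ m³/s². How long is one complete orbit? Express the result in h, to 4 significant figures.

r_p = 3390 + 896.3 = 4286.3 km = 4.2863×10⁶ m.
r_a = 3390 + 14560 = 17950 km = 1.7950×10⁷ m.
Semi-major axis a = (r_p + r_a)/2 = (4286.3 + 17950)/2 = 11118 km = 1.112×10⁷ m.
By Kepler's third law T = 2π√(a³/μ) = 2π × 5.665×10³ = 3.559×10⁴ s.
= 9.887 h.

T ≈ 9.887 h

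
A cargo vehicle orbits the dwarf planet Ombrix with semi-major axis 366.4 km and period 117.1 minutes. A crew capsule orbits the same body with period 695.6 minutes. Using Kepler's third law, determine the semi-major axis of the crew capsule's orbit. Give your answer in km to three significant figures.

a₂ ≈ 1200 km

Kepler's third law: a³ ∝ T², so a₂ = a₁ (T₂/T₁)^(2/3).
T₂/T₁ = 5.940, (T₂/T₁)^(2/3) = 3.280.
a₂ = 366.4 × 3.280 = 1202 km.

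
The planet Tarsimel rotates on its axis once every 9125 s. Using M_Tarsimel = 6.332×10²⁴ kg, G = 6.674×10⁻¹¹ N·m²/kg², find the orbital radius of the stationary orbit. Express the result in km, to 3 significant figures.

μ = GM = 6.674×10⁻¹¹ × 6.332×10²⁴ = 4.226×10¹⁴ m³/s².
A synchronous orbit has period T, so by Kepler's third law a = (μT²/4π²)^(1/3).
μT²/4π² = 4.226×10¹⁴ × (9.125×10³)² / 39.48 = 8.913×10²⁰ m³.
a = 9.624×10⁶ m = 9623.8 km.

r_sync ≈ 9620 km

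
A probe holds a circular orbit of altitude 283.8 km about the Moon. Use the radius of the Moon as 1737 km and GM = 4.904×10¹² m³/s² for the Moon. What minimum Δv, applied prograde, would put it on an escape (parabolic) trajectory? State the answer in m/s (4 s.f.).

Δv ≈ 645.3 m/s

r = 1737 + 283.8 = 2020.8 km = 2.0208×10⁶ m.
Circular speed v_c = √(μ/r) = 1558 m/s.
Escape speed v_esc = √(2μ/r) = √2 × v_c = 2203 m/s.
Δv = v_esc − v_c = 645.3 m/s.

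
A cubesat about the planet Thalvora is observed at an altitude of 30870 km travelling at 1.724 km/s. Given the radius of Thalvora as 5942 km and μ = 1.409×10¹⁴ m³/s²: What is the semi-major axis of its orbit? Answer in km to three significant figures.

a ≈ 30100 km

r = 5942 + 30870 = 36812 km = 3.681×10⁷ m.
Vis-viva rearranged: 1/a = 2/r − v²/μ = 5.433×10⁻⁸ − 2.109×10⁻⁸ = 3.324×10⁻⁸ m⁻¹.
a = 3.009×10⁷ m = 30088 km.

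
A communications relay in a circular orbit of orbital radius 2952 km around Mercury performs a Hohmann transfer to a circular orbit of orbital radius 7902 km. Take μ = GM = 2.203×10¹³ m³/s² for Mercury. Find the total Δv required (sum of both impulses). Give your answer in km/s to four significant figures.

Δv_total ≈ 1.003 km/s

r₁ = 2952 km = 2.952×10⁶ m.
r₂ = 7902 km = 7.902×10⁶ m.
Transfer ellipse a_t = (r₁ + r₂)/2 = 5.427×10⁶ m.
At r₁: circular v_c1 = √(μ/r₁) = 2732 m/s; transfer-periherm v_p = √[μ(2/r₁ − 1/a_t)] = 3296 m/s.
Δv₁ = v_p − v_c1 = 564.6 m/s.
At r₂: circular v_c2 = √(μ/r₂) = 1670 m/s; transfer-apoherm v_a = √[μ(2/r₂ − 1/a_t)] = 1231 m/s.
Δv₂ = v_c2 − v_a = 438.3 m/s.
Total Δv = Δv₁ + Δv₂ = 1003 m/s = 1.003 km/s.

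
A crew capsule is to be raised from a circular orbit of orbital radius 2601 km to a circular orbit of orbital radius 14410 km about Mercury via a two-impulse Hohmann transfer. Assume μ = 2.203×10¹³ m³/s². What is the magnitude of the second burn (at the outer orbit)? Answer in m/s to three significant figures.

Δv ≈ 553 m/s

r₁ = 2601 km = 2.601×10⁶ m.
r₂ = 14410 km = 1.441×10⁷ m.
Transfer ellipse a_t = (r₁ + r₂)/2 = 8.506×10⁶ m.
At r₁: circular v_c1 = √(μ/r₁) = 2910 m/s; transfer-periherm v_p = √[μ(2/r₁ − 1/a_t)] = 3788 m/s.
At r₂: circular v_c2 = √(μ/r₂) = 1236 m/s; transfer-apoherm v_a = √[μ(2/r₂ − 1/a_t)] = 683.7 m/s.
Δv₂ = v_c2 − v_a = 552.7 m/s.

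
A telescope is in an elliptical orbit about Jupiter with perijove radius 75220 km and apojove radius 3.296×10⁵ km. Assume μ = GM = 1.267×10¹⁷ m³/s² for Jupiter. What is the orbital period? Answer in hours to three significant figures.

Semi-major axis a = (r_p + r_a)/2 = (75220 + 3.2960×10⁵)/2 = 2.0241×10⁵ km = 2.024×10⁸ m.
By Kepler's third law T = 2π√(a³/μ) = 2π × 8.090×10³ = 5.083×10⁴ s.
= 14.12 hours.

T ≈ 14.1 hours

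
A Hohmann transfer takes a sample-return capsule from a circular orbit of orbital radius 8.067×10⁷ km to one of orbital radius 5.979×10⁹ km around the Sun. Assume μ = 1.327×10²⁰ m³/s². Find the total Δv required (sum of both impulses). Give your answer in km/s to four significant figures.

r₁ = 8.067×10⁷ km = 8.067×10¹⁰ m.
r₂ = 5.979×10⁹ km = 5.979×10¹² m.
Transfer ellipse a_t = (r₁ + r₂)/2 = 3.030×10¹² m.
At r₁: circular v_c1 = √(μ/r₁) = 40560 m/s; transfer-perihelion v_p = √[μ(2/r₁ − 1/a_t)] = 56970 m/s.
Δv₁ = v_p − v_c1 = 16420 m/s.
At r₂: circular v_c2 = √(μ/r₂) = 4711 m/s; transfer-aphelion v_a = √[μ(2/r₂ − 1/a_t)] = 768.7 m/s.
Δv₂ = v_c2 − v_a = 3942 m/s.
Total Δv = Δv₁ + Δv₂ = 20360 m/s = 20.36 km/s.

Δv_total ≈ 20.36 km/s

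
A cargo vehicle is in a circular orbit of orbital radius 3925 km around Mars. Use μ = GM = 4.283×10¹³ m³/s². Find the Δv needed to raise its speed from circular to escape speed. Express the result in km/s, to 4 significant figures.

r = 3925 km = 3.925×10⁶ m.
Circular speed v_c = √(μ/r) = 3303 m/s.
Escape speed v_esc = √(2μ/r) = √2 × v_c = 4672 m/s.
Δv = v_esc − v_c = 1368 m/s = 1.368 km/s.

Δv ≈ 1.368 km/s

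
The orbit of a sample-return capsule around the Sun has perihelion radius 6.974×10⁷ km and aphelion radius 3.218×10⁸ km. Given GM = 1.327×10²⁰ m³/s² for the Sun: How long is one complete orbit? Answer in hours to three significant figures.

Semi-major axis a = (r_p + r_a)/2 = (6.9740×10⁷ + 3.2180×10⁸)/2 = 1.9577×10⁸ km = 1.958×10¹¹ m.
By Kepler's third law T = 2π√(a³/μ) = 2π × 7.519×10⁶ = 4.725×10⁷ s.
= 13120 hours.

T ≈ 13100 hours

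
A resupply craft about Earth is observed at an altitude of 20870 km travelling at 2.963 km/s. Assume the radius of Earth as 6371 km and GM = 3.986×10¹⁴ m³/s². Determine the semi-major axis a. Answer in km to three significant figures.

a ≈ 19500 km

r = 6371 + 20870 = 27241 km = 2.724×10⁷ m.
Specific orbital energy ε = v²/2 − μ/r = (2963)²/2 − 3.986×10¹⁴/2.724×10⁷ = -1.024×10⁷ J/kg.
Since ε = −μ/(2a), a = −μ/(2ε) = 1.946×10⁷ m = 19458 km.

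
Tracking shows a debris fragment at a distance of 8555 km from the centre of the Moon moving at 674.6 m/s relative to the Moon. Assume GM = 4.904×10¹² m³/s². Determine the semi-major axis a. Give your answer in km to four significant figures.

r = 8.555×10⁶ m.
Specific orbital energy ε = v²/2 − μ/r = (674.6)²/2 − 4.904×10¹²/8.555×10⁶ = -3.457×10⁵ J/kg.
Since ε = −μ/(2a), a = −μ/(2ε) = 7.093×10⁶ m = 7093.1 km.

a ≈ 7093 km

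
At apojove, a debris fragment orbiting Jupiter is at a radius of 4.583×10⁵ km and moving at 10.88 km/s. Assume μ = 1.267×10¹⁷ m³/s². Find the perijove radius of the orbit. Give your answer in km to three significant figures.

perijove radius ≈ 1.25×10⁵ km

r_a = 4.583×10⁸ m.
Specific energy ε = v²/2 − μ/r = -2.173×10⁸ J/kg, so a = −μ/(2ε) = 2.916×10⁸ m.
The apsides satisfy r_p + r_a = 2a, so the perijove radius is 2a − r_a = 1.248×10⁸ m = 1.2485×10⁵ km.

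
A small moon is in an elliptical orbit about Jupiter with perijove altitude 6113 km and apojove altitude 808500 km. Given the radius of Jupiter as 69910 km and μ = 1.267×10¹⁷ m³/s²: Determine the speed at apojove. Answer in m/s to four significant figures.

r_p = 69910 + 6113 = 76023 km = 7.6023×10⁷ m.
r_a = 69910 + 808500 = 878410 km = 8.7841×10⁸ m.
Semi-major axis a = (r_p + r_a)/2 = 4.7722×10⁵ km = 4.772×10⁸ m.
Vis-viva: v² = μ(2/r − 1/a) = 1.267×10¹⁷ × (2.277×10⁻⁹ − 2.095×10⁻⁹) = 2.298×10⁷ m²/s².
v = 4794 m/s.

v ≈ 4794 m/s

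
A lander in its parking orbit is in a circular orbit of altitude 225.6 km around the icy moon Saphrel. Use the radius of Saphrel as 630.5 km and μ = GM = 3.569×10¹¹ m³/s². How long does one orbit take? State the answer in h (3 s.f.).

T ≈ 2.31 h

r = 630.5 + 225.6 = 856.10 km = 8.5610×10⁵ m.
Kepler's third law: T = 2π√(r³/μ) = 2π√((8.561×10⁵)³ / 3.569×10¹¹).
r³/μ = 1.758×10⁶ s², so T = 2π × 1.326×10³ = 8.331×10³ s.
Converting: 8.331×10³ s ÷ 3600 = 2.314 h.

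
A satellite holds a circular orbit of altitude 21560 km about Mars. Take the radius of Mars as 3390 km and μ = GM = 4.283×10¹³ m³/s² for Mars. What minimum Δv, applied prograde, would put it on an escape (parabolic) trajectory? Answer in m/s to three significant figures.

Δv ≈ 543 m/s

r = 3390 + 21560 = 24950 km = 2.4950×10⁷ m.
Circular speed v_c = √(μ/r) = 1310 m/s.
Escape speed v_esc = √(2μ/r) = √2 × v_c = 1853 m/s.
Δv = v_esc − v_c = 542.7 m/s.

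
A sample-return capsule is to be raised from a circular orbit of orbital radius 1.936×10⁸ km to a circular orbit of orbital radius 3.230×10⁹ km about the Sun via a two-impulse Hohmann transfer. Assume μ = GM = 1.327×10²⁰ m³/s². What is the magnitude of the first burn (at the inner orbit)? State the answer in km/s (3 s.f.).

r₁ = 1.936×10⁸ km = 1.936×10¹¹ m.
r₂ = 3.230×10⁹ km = 3.230×10¹² m.
Transfer ellipse a_t = (r₁ + r₂)/2 = 1.712×10¹² m.
At r₁: circular v_c1 = √(μ/r₁) = 26180 m/s; transfer-perihelion v_p = √[μ(2/r₁ − 1/a_t)] = 35960 m/s.
Δv₁ = v_p − v_c1 = 9782 m/s.
= 9.782 km/s.

Δv ≈ 9.78 km/s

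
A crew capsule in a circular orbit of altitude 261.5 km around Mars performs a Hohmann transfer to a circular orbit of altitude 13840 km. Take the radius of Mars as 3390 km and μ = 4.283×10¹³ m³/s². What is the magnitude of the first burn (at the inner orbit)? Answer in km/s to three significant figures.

r₁ = 3390 + 261.5 = 3651.5 km = 3.6515×10⁶ m.
r₂ = 3390 + 13840 = 17230 km = 1.7230×10⁷ m.
Transfer ellipse a_t = (r₁ + r₂)/2 = 1.044×10⁷ m.
At r₁: circular v_c1 = √(μ/r₁) = 3425 m/s; transfer-periapsis v_p = √[μ(2/r₁ − 1/a_t)] = 4400 m/s.
Δv₁ = v_p − v_c1 = 974.8 m/s.
= 0.9748 km/s.

Δv ≈ 0.975 km/s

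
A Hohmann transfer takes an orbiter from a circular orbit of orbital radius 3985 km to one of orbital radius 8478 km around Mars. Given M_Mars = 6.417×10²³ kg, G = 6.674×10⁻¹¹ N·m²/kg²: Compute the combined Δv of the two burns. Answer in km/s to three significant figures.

Δv_total ≈ 0.996 km/s

μ = GM = 6.674×10⁻¹¹ × 6.417×10²³ = 4.283×10¹³ m³/s².
r₁ = 3985 km = 3.985×10⁶ m.
r₂ = 8478 km = 8.478×10⁶ m.
Transfer ellipse a_t = (r₁ + r₂)/2 = 6.232×10⁶ m.
At r₁: circular v_c1 = √(μ/r₁) = 3278 m/s; transfer-periapsis v_p = √[μ(2/r₁ − 1/a_t)] = 3824 m/s.
Δv₁ = v_p − v_c1 = 545.5 m/s.
At r₂: circular v_c2 = √(μ/r₂) = 2248 m/s; transfer-apoapsis v_a = √[μ(2/r₂ − 1/a_t)] = 1797 m/s.
Δv₂ = v_c2 − v_a = 450.2 m/s.
Total Δv = Δv₁ + Δv₂ = 995.8 m/s = 0.9958 km/s.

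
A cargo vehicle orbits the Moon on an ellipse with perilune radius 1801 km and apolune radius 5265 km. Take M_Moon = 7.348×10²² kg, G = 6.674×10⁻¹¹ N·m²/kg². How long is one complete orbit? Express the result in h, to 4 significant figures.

T ≈ 5.234 h

μ = GM = 6.674×10⁻¹¹ × 7.348×10²² = 4.904×10¹² m³/s².
Semi-major axis a = (r_p + r_a)/2 = (1801.0 + 5265.0)/2 = 3533.0 km = 3.533×10⁶ m.
By Kepler's third law T = 2π√(a³/μ) = 2π × 2.999×10³ = 1.884×10⁴ s.
= 5.234 h.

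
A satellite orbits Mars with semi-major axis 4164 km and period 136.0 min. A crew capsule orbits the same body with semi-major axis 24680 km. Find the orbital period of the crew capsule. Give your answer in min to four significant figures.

Kepler's third law: T² ∝ a³, so T₂ = T₁ (a₂/a₁)^(3/2).
a₂/a₁ = 5.927, (a₂/a₁)^(3/2) = 14.43.
T₂ = 136.0 × 14.43 = 1962 min.

T₂ ≈ 1962 min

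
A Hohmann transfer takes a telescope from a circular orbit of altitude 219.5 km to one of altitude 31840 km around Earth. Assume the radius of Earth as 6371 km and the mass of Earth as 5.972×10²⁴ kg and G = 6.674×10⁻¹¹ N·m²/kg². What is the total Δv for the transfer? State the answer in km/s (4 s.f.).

Δv_total ≈ 3.858 km/s

μ = GM = 6.674×10⁻¹¹ × 5.972×10²⁴ = 3.986×10¹⁴ m³/s².
r₁ = 6371 + 219.5 = 6590.5 km = 6.5905×10⁶ m.
r₂ = 6371 + 31840 = 38211 km = 3.8211×10⁷ m.
Transfer ellipse a_t = (r₁ + r₂)/2 = 2.240×10⁷ m.
At r₁: circular v_c1 = √(μ/r₁) = 7777 m/s; transfer-perigee v_p = √[μ(2/r₁ − 1/a_t)] = 10160 m/s.
Δv₁ = v_p − v_c1 = 2380 m/s.
At r₂: circular v_c2 = √(μ/r₂) = 3230 m/s; transfer-apogee v_a = √[μ(2/r₂ − 1/a_t)] = 1752 m/s.
Δv₂ = v_c2 − v_a = 1478 m/s.
Total Δv = Δv₁ + Δv₂ = 3858 m/s = 3.858 km/s.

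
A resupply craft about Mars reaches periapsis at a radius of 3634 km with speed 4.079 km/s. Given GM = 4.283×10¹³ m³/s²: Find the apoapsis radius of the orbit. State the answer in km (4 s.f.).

apoapsis radius ≈ 8720 km

r_p = 3.634×10⁶ m.
Specific energy ε = v²/2 − μ/r = -3.467×10⁶ J/kg, so a = −μ/(2ε) = 6.177×10⁶ m.
The apsides satisfy r_p + r_a = 2a, so the apoapsis radius is 2a − r_p = 8.720×10⁶ m = 8720.4 km.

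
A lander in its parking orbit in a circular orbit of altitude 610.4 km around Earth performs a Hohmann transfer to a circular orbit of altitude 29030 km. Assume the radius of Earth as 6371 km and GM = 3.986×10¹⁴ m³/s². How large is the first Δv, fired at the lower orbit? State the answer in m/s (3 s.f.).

r₁ = 6371 + 610.4 = 6981.4 km = 6.9814×10⁶ m.
r₂ = 6371 + 29030 = 35401 km = 3.5401×10⁷ m.
Transfer ellipse a_t = (r₁ + r₂)/2 = 2.119×10⁷ m.
At r₁: circular v_c1 = √(μ/r₁) = 7556 m/s; transfer-perigee v_p = √[μ(2/r₁ − 1/a_t)] = 9766 m/s.
Δv₁ = v_p − v_c1 = 2210 m/s.

Δv ≈ 2210 m/s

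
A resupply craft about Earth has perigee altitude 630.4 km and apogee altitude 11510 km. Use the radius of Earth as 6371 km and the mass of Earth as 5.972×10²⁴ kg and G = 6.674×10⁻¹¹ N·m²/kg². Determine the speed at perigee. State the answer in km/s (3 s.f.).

μ = GM = 6.674×10⁻¹¹ × 5.972×10²⁴ = 3.986×10¹⁴ m³/s².
r_p = 6371 + 630.4 = 7001.4 km = 7.0014×10⁶ m.
r_a = 6371 + 11510 = 17881 km = 1.7881×10⁷ m.
Semi-major axis a = (r_p + r_a)/2 = 12441 km = 1.244×10⁷ m.
Vis-viva: v² = μ(2/r − 1/a) = 3.986×10¹⁴ × (2.857×10⁻⁷ − 8.038×10⁻⁸) = 8.182×10⁷ m²/s².
v = 9045 m/s = 9.045 km/s.

v ≈ 9.05 km/s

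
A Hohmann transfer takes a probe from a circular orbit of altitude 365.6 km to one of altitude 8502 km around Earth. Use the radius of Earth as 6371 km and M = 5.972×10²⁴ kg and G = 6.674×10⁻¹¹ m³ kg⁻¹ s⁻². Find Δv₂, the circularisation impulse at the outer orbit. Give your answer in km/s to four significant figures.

μ = GM = 6.674×10⁻¹¹ × 5.972×10²⁴ = 3.986×10¹⁴ m³/s².
r₁ = 6371 + 365.6 = 6736.6 km = 6.7366×10⁶ m.
r₂ = 6371 + 8502 = 14873 km = 1.4873×10⁷ m.
Transfer ellipse a_t = (r₁ + r₂)/2 = 1.080×10⁷ m.
At r₁: circular v_c1 = √(μ/r₁) = 7692 m/s; transfer-perigee v_p = √[μ(2/r₁ − 1/a_t)] = 9025 m/s.
At r₂: circular v_c2 = √(μ/r₂) = 5177 m/s; transfer-apogee v_a = √[μ(2/r₂ − 1/a_t)] = 4088 m/s.
Δv₂ = v_c2 − v_a = 1089 m/s.
= 1.089 km/s.

Δv ≈ 1.089 km/s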